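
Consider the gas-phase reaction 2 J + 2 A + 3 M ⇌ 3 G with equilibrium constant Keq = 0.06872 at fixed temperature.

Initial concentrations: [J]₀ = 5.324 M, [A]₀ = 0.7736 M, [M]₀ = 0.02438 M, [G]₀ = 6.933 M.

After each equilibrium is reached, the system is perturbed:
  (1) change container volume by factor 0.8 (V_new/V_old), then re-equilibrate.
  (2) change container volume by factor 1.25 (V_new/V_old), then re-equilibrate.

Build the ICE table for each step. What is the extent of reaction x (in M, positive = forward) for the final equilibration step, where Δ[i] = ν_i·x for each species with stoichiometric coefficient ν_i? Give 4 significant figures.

x = -0.09797 M

Q₀ = 1.3557e+06 vs Keq = 0.06872 ⇒ Q>K, reverse
Step 1:
                    J           A           M           G
  Initial       5.324      0.7736     0.02438       6.933
  Change        1.349       1.349       2.023      -2.023
  Equil         6.673       2.122       2.048        4.91
  solve Keq expr → x = -0.6744; check Q = 0.06872
Then change container volume by factor 0.8 (V_new/V_old).
Step 2:
                    J           A           M           G
  Initial       8.341       2.653        2.56       6.137
  Change      -0.2449     -0.2449     -0.3674      0.3674
  Equil         8.096       2.408       2.192       6.505
  solve Keq expr → x = 0.1225; check Q = 0.06872
Then change container volume by factor 1.25 (V_new/V_old).
Step 3:
                    J           A           M           G
  Initial       6.477       1.927       1.754       5.204
  Change       0.1959      0.1959      0.2939     -0.2939
  Equil         6.673       2.122       2.048        4.91
  solve Keq expr → x = -0.09797; check Q = 0.06872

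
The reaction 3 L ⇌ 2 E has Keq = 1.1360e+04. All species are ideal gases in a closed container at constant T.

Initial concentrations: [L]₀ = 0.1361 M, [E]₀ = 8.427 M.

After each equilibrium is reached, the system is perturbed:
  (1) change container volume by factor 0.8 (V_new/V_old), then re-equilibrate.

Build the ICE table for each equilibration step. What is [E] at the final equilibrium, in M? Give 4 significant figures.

[E]_eq = 10.5 M

Q₀ = 2.8169e+04 vs Keq = 1.1360e+04 ⇒ Q>K, reverse
Step 1:
                  L         E
  init       0.1361     8.427
  Δ         0.04765  -0.03177
  eq         0.1838     8.395
  solve Keq expr → x = -0.01588; check Q = 1.1360e+04
Then change container volume by factor 0.8 (V_new/V_old).
Step 2:
                  L         E
  init       0.2297     10.49
  Δ        -0.01632   0.01088
  eq         0.2134      10.5
  solve Keq expr → x = 0.005439; check Q = 1.1360e+04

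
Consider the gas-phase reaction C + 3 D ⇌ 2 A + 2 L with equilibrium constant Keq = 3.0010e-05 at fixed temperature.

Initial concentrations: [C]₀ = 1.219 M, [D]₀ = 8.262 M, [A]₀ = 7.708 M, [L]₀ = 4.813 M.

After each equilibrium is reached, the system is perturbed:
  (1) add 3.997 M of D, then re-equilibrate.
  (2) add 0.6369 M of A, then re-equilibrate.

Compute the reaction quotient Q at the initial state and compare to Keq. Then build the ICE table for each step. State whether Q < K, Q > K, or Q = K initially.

Q₀ = 2.002 vs Keq = 3.0010e-05 ⇒ Q>K, reverse
Step 1:
                    C           D           A           L
  Initial       1.219       8.262       7.708       4.813
  Change        2.308       6.924      -4.616      -4.616
  Equil         3.527       15.19       3.092      0.1969
  solve Keq expr → x = -2.308; check Q = 3.0010e-05
Then add 3.997 M of D.
Step 2:
                    C           D           A           L
  Initial       3.527       19.18       3.092      0.1969
  Change     -0.03626     -0.1088     0.07253     0.07253
  Equil         3.491       19.07       3.164      0.2694
  solve Keq expr → x = 0.03626; check Q = 3.0010e-05
Then add 0.6369 M of A.
Step 3:
                    C           D           A           L
  Initial       3.491       19.07       3.801      0.2694
  Change      0.02047     0.06141    -0.04094    -0.04094
  Equil         3.511       19.14        3.76      0.2285
  solve Keq expr → x = -0.02047; check Q = 3.0010e-05

Q₀ = 2.002; Q > K (proceeds reverse)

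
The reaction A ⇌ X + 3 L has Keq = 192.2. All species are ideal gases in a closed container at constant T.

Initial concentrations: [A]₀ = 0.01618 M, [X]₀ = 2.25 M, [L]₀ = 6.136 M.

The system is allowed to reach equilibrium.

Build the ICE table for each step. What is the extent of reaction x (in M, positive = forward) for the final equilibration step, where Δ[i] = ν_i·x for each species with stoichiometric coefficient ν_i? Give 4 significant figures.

Q₀ = 3.2126e+04 vs Keq = 192.2 ⇒ Q>K, reverse
Step 1:
                   A          X          L
  init       0.01618       2.25      6.136
  Δ           0.6296    -0.6296     -1.889
  eq          0.6458       1.62      4.247
  solve Keq expr → x = -0.6296; check Q = 192.2

x = -0.6296 M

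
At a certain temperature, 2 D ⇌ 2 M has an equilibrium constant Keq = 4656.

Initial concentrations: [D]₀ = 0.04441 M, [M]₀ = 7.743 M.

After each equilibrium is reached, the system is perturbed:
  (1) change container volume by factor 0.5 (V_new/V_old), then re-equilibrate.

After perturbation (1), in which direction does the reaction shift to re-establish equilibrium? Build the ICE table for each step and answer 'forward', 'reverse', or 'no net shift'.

Direction: no net shift

Q₀ = 3.0399e+04 vs Keq = 4656 ⇒ Q>K, reverse
Step 1:
                   D          M
  Initial    0.04441      7.743
  Change     0.06807   -0.06807
  Equil       0.1125      7.675
  solve Keq expr → x = -0.03403; check Q = 4656
Then change container volume by factor 0.5 (V_new/V_old).
Step 2:
                   D          M
  Initial      0.225      15.35
  Change           0          0
  Equil        0.225      15.35
  solve Keq expr → x = 0; check Q = 4656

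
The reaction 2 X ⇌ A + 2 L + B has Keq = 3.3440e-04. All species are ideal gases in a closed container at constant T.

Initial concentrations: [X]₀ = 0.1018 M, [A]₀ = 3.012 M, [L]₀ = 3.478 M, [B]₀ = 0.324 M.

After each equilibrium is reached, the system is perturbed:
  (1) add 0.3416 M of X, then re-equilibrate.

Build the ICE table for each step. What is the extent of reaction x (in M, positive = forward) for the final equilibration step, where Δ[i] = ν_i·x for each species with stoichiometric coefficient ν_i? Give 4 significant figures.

x = 9.7684e-06 M

Q₀ = 1139 vs Keq = 3.3440e-04 ⇒ Q>K, reverse
Step 1:
                    X           A           L           B
  Initial      0.1018       3.012       3.478       0.324
  Change        0.648      -0.324      -0.648      -0.324
  Equil        0.7498       2.688        2.83  8.7323e-06
  solve Keq expr → x = -0.324; check Q = 3.3440e-04
Then add 0.3416 M of X.
Step 2:
                    X           A           L           B
  Initial       1.091       2.688        2.83  8.7323e-06
  Change  -1.9537e-05  9.7684e-06  1.9537e-05  9.7684e-06
  Equil         1.091       2.688        2.83  1.8501e-05
  solve Keq expr → x = 9.7684e-06; check Q = 3.3440e-04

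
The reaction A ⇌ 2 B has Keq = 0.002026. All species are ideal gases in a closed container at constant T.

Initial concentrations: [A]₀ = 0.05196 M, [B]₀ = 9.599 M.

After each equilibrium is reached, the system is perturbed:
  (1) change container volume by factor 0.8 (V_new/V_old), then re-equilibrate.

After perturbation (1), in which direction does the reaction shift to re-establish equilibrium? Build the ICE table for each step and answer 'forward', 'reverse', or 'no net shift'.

Direction: reverse

Q₀ = 1773 vs Keq = 0.002026 ⇒ Q>K, reverse
Step 1:
                    A           B
  I           0.05196       9.599
  C              4.75        -9.5
  E             4.802     0.09864
  solve Keq expr → x = -4.75; check Q = 0.002026
Then change container volume by factor 0.8 (V_new/V_old).
Step 2:
                    A           B
  I             6.003      0.1233
  C          0.006479    -0.01296
  E             6.009      0.1103
  solve Keq expr → x = -0.006479; check Q = 0.002026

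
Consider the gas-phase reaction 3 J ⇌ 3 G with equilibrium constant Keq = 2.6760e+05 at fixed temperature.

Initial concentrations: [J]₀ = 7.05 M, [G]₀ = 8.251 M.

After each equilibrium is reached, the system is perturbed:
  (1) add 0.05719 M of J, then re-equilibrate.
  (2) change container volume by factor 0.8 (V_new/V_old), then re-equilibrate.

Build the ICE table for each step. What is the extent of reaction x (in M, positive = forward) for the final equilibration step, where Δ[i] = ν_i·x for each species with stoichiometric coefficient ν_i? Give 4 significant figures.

x = 0 M

Q₀ = 1.603 vs Keq = 2.6760e+05 ⇒ Q<K, forward
Step 1:
                   J          G
  Initial       7.05      8.251
  Change      -6.816      6.816
  Equil       0.2338      15.07
  solve Keq expr → x = 2.272; check Q = 2.6760e+05
Then add 0.05719 M of J.
Step 2:
                   J          G
  Initial      0.291      15.07
  Change    -0.05632    0.05632
  Equil       0.2347      15.12
  solve Keq expr → x = 0.01877; check Q = 2.6760e+05
Then change container volume by factor 0.8 (V_new/V_old).
Step 3:
                   J          G
  Initial     0.2934       18.9
  Change           0          0
  Equil       0.2934       18.9
  solve Keq expr → x = 0; check Q = 2.6760e+05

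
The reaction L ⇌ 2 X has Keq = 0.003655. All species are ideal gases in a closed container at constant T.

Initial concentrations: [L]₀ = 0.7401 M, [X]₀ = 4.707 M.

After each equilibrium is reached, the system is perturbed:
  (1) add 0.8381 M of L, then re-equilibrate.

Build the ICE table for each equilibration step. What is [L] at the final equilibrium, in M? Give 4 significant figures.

[L]_eq = 3.872 M

Q₀ = 29.94 vs Keq = 0.003655 ⇒ Q>K, reverse
Step 1:
                  L         X
  init       0.7401     4.707
  Δ           2.301    -4.602
  eq          3.041    0.1054
  solve Keq expr → x = -2.301; check Q = 0.003655
Then add 0.8381 M of L.
Step 2:
                  L         X
  init        3.879    0.1054
  Δ       -0.006771   0.01354
  eq          3.872     0.119
  solve Keq expr → x = 0.006771; check Q = 0.003655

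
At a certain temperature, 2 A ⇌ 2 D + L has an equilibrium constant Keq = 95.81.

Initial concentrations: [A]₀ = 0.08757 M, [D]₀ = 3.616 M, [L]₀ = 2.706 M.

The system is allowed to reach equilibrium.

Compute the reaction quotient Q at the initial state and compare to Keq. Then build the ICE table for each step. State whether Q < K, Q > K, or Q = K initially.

Q₀ = 4614 vs Keq = 95.81 ⇒ Q>K, reverse
Step 1:
                   A          D          L
  Initial    0.08757      3.616      2.706
  Change      0.4268    -0.4268    -0.2134
  Equil       0.5144      3.189      2.493
  solve Keq expr → x = -0.2134; check Q = 95.81

Q₀ = 4614; Q > K (proceeds reverse)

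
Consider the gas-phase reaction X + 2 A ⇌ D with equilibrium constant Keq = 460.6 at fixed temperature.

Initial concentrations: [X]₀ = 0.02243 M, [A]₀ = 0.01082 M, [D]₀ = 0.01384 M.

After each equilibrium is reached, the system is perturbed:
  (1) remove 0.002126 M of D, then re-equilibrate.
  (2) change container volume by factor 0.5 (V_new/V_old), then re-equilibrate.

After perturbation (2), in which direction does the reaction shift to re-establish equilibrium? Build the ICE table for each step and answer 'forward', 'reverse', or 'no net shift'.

Direction: forward

Q₀ = 5271 vs Keq = 460.6 ⇒ Q>K, reverse
Step 1:
                   X          A          D
  I          0.02243    0.01082    0.01384
  C         0.006413    0.01283  -0.006413
  E          0.02884    0.02365   0.007427
  solve Keq expr → x = -0.006413; check Q = 460.6
Then remove 0.002126 M of D.
Step 2:
                   X          A          D
  I          0.02884    0.02365   0.005301
  C       -8.7460e-04  -0.001749 8.7460e-04
  E          0.02797     0.0219   0.006176
  solve Keq expr → x = 8.7460e-04; check Q = 460.6
Then change container volume by factor 0.5 (V_new/V_old).
Step 3:
                   X          A          D
  I          0.05594    0.04379    0.01235
  C         -0.00716   -0.01432    0.00716
  E          0.04878    0.02947    0.01951
  solve Keq expr → x = 0.00716; check Q = 460.6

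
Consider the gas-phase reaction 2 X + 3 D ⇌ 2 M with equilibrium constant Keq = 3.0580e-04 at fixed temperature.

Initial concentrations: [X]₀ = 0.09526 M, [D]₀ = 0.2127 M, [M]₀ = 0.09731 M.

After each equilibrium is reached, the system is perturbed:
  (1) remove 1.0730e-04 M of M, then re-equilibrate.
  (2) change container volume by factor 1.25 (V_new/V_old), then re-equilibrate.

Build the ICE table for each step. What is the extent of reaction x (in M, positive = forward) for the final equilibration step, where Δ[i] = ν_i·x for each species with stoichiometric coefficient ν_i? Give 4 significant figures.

x = -8.1050e-05 M

Q₀ = 108.4 vs Keq = 3.0580e-04 ⇒ Q>K, reverse
Step 1:
                   X          D          M
  Initial    0.09526     0.2127    0.09731
  Change     0.09659     0.1449   -0.09659
  Equil       0.1919     0.3576 7.1740e-04
  solve Keq expr → x = -0.0483; check Q = 3.0580e-04
Then remove 1.0730e-04 M of M.
Step 2:
                   X          D          M
  Initial     0.1919     0.3576 6.1010e-04
  Change  -1.0642e-04 -1.5963e-04 1.0642e-04
  Equil       0.1917     0.3574 7.1652e-04
  solve Keq expr → x = 5.3211e-05; check Q = 3.0580e-04
Then change container volume by factor 1.25 (V_new/V_old).
Step 3:
                   X          D          M
  Initial     0.1534     0.2859 5.7322e-04
  Change  1.6210e-04 2.4315e-04 -1.6210e-04
  Equil       0.1536     0.2862 4.1112e-04
  solve Keq expr → x = -8.1050e-05; check Q = 3.0580e-04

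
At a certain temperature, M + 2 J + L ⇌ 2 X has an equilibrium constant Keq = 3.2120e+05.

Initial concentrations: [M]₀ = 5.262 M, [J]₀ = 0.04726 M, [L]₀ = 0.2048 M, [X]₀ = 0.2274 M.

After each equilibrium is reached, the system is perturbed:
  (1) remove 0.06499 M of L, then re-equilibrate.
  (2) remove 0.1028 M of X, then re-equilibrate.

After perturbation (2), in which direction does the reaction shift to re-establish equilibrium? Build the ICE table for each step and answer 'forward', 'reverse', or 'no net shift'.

Q₀ = 21.48 vs Keq = 3.2120e+05 ⇒ Q<K, forward
Step 1:
                  M         J         L         X
  init        5.262   0.04726    0.2048    0.2274
  Δ        -0.02338  -0.04676  -0.02338   0.04676
  eq          5.239 4.9622e-04    0.1814    0.2742
  solve Keq expr → x = 0.02338; check Q = 3.2120e+05
Then remove 0.06499 M of L.
Step 2:
                  M         J         L         X
  init        5.239 4.9622e-04    0.1164    0.2742
  Δ       6.1378e-05 1.2276e-04 6.1378e-05 -1.2276e-04
  eq          5.239 6.1898e-04    0.1165     0.274
  solve Keq expr → x = -6.1378e-05; check Q = 3.2120e+05
Then remove 0.1028 M of X.
Step 3:
                  M         J         L         X
  init        5.239 6.1898e-04    0.1165    0.1712
  Δ       -1.1574e-04 -2.3147e-04 -1.1574e-04 2.3147e-04
  eq          5.239 3.8750e-04    0.1164    0.1715
  solve Keq expr → x = 1.1574e-04; check Q = 3.2120e+05

Direction: forward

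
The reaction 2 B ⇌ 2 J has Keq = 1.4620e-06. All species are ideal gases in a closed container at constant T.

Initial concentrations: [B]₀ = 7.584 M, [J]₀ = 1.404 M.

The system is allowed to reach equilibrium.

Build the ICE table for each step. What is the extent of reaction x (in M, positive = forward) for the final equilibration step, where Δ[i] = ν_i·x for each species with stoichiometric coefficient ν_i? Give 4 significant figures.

x = -0.6966 M

Q₀ = 0.03427 vs Keq = 1.4620e-06 ⇒ Q>K, reverse
Step 1:
                  B         J
  init        7.584     1.404
  Δ           1.393    -1.393
  eq          8.977   0.01085
  solve Keq expr → x = -0.6966; check Q = 1.4620e-06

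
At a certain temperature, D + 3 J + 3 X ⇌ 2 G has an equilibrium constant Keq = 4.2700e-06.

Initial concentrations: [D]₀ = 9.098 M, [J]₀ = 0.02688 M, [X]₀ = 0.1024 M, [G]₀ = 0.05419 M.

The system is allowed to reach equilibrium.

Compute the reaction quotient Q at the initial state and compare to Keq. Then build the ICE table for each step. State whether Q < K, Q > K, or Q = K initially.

Q₀ = 1.5478e+04 vs Keq = 4.2700e-06 ⇒ Q>K, reverse
Step 1:
                    D           J           X           G
  init          9.098     0.02688      0.1024     0.05419
  Δ           0.02709     0.08126     0.08126    -0.05417
  eq            9.125      0.1081      0.1837  1.7471e-05
  solve Keq expr → x = -0.02709; check Q = 4.2700e-06

Q₀ = 1.5478e+04; Q > K (proceeds reverse)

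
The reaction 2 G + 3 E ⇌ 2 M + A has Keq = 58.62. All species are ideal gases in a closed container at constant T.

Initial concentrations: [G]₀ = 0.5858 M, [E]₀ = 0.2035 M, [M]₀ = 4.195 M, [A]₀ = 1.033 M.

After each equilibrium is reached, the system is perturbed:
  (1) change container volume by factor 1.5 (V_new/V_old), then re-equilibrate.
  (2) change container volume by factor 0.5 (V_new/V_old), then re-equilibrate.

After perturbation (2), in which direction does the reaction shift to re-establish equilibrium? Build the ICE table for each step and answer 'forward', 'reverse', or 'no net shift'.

Q₀ = 6286 vs Keq = 58.62 ⇒ Q>K, reverse
Step 1:
                  G         E         M         A
  Initial    0.5858    0.2035     4.195     1.033
  Change     0.3042    0.4563   -0.3042   -0.1521
  Equil        0.89    0.6598     3.891    0.8809
  solve Keq expr → x = -0.1521; check Q = 58.62
Then change container volume by factor 1.5 (V_new/V_old).
Step 2:
                  G         E         M         A
  Initial    0.5933    0.4399     2.594    0.5873
  Change    0.05703   0.08554  -0.05703  -0.02851
  Equil      0.6504    0.5254     2.537    0.5588
  solve Keq expr → x = -0.02851; check Q = 58.62
Then change container volume by factor 0.5 (V_new/V_old).
Step 3:
                  G         E         M         A
  Initial     1.301     1.051     5.074     1.118
  Change     -0.186    -0.279     0.186     0.093
  Equil       1.115    0.7718      5.26     1.211
  solve Keq expr → x = 0.093; check Q = 58.62

Direction: forward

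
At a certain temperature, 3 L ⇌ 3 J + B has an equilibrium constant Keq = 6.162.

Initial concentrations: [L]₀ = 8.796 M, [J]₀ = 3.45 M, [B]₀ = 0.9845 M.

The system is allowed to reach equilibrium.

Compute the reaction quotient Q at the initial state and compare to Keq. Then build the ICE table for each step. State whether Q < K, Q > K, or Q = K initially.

Q₀ = 0.0594 vs Keq = 6.162 ⇒ Q<K, forward
Step 1:
                   L          J          B
  Initial      8.796       3.45     0.9845
  Change      -3.705      3.705      1.235
  Equil        5.091      7.155       2.22
  solve Keq expr → x = 1.235; check Q = 6.162

Q₀ = 0.0594; Q < K (proceeds forward)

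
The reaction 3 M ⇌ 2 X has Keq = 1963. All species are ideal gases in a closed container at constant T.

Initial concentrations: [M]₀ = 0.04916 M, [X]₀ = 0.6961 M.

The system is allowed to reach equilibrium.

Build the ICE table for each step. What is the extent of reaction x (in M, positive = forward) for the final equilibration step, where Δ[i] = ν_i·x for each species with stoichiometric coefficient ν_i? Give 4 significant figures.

x = -0.004349 M

Q₀ = 4079 vs Keq = 1963 ⇒ Q>K, reverse
Step 1:
                   M          X
  I          0.04916     0.6961
  C          0.01305  -0.008697
  E          0.06221     0.6874
  solve Keq expr → x = -0.004349; check Q = 1963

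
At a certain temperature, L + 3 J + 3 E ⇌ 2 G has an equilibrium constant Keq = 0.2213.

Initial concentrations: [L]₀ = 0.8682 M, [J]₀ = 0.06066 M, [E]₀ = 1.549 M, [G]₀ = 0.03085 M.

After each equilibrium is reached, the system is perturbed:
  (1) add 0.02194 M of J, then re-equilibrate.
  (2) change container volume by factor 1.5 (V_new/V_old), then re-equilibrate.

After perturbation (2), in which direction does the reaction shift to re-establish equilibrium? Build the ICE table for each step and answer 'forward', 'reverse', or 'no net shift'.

Direction: reverse

Q₀ = 1.321 vs Keq = 0.2213 ⇒ Q>K, reverse
Step 1:
                    L           J           E           G
  I            0.8682     0.06066       1.549     0.03085
  C          0.005942     0.01782     0.01782    -0.01188
  E            0.8741     0.07848       1.567     0.01897
  solve Keq expr → x = -0.005942; check Q = 0.2213
Then add 0.02194 M of J.
Step 2:
                    L           J           E           G
  I            0.8741      0.1004       1.567     0.01897
  C         -0.002579   -0.007738   -0.007738    0.005159
  E            0.8716     0.09269       1.559     0.02413
  solve Keq expr → x = 0.002579; check Q = 0.2213
Then change container volume by factor 1.5 (V_new/V_old).
Step 3:
                    L           J           E           G
  I             0.581     0.06179       1.039     0.01608
  C          0.004122     0.01237     0.01237   -0.008245
  E            0.5852     0.07416       1.052    0.007839
  solve Keq expr → x = -0.004122; check Q = 0.2213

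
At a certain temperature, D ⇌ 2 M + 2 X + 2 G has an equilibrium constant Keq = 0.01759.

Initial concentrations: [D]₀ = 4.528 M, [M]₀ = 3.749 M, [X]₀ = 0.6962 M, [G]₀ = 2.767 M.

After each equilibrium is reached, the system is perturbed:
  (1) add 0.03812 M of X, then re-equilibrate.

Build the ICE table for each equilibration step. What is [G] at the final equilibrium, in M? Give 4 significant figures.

Q₀ = 11.52 vs Keq = 0.01759 ⇒ Q>K, reverse
Step 1:
                   D          M          X          G
  I            4.528      3.749     0.6962      2.767
  C           0.3258    -0.6516    -0.6516    -0.6516
  E            4.854      3.097    0.04459      2.115
  solve Keq expr → x = -0.3258; check Q = 0.01759
Then add 0.03812 M of X.
Step 2:
                   D          M          X          G
  I            4.854      3.097    0.08271      2.115
  C          0.01835    -0.0367    -0.0367    -0.0367
  E            4.872      3.061    0.04601      2.079
  solve Keq expr → x = -0.01835; check Q = 0.01759

[G]_eq = 2.079 M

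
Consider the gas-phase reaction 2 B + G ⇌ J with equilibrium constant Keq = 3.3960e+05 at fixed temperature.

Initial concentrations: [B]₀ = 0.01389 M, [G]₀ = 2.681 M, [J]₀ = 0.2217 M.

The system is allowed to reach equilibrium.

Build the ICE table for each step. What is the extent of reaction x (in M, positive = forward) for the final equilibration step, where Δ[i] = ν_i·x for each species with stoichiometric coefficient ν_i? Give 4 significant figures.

x = 0.006694 M

Q₀ = 428.6 vs Keq = 3.3960e+05 ⇒ Q<K, forward
Step 1:
                  B         G         J
  Initial   0.01389     2.681    0.2217
  Change   -0.01339 -0.006694  0.006694
  Equil   5.0148e-04     2.674    0.2284
  solve Keq expr → x = 0.006694; check Q = 3.3960e+05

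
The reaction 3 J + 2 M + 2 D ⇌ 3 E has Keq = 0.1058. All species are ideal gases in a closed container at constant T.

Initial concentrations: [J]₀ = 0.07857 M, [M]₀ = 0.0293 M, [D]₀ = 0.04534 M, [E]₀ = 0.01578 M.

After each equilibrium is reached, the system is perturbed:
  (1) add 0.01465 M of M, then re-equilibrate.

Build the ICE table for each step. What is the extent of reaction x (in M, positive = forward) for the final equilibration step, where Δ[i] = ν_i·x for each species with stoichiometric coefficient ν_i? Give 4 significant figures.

Q₀ = 4590 vs Keq = 0.1058 ⇒ Q>K, reverse
Step 1:
                    J           M           D           E
  Initial     0.07857      0.0293     0.04534     0.01578
  Change      0.01504     0.01002     0.01002    -0.01504
  Equil       0.09361     0.03932     0.05536  7.4369e-04
  solve Keq expr → x = -0.005012; check Q = 0.1058
Then add 0.01465 M of M.
Step 2:
                    J           M           D           E
  Initial     0.09361     0.05397     0.05536  7.4369e-04
  Change  -1.7059e-04 -1.1373e-04 -1.1373e-04  1.7059e-04
  Equil       0.09344     0.05386     0.05525  9.1428e-04
  solve Keq expr → x = 5.6863e-05; check Q = 0.1058

x = 5.6863e-05 M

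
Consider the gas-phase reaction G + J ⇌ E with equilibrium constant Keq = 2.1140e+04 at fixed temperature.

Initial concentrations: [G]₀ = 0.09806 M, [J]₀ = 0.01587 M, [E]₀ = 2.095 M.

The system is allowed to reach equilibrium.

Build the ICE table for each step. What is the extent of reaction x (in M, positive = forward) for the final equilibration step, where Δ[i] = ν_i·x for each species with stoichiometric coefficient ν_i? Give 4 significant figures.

Q₀ = 1346 vs Keq = 2.1140e+04 ⇒ Q<K, forward
Step 1:
                    G           J           E
  init        0.09806     0.01587       2.095
  Δ          -0.01467    -0.01467     0.01467
  eq          0.08339    0.001197        2.11
  solve Keq expr → x = 0.01467; check Q = 2.1140e+04

x = 0.01467 M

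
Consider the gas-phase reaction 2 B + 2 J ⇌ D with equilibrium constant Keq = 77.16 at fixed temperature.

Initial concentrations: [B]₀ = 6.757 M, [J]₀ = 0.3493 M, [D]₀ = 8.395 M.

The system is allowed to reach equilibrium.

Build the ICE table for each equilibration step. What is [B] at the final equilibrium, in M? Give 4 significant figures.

[B]_eq = 6.459 M

Q₀ = 1.507 vs Keq = 77.16 ⇒ Q<K, forward
Step 1:
                   B          J          D
  I            6.757     0.3493      8.395
  C          -0.2978    -0.2978     0.1489
  E            6.459    0.05152      8.544
  solve Keq expr → x = 0.1489; check Q = 77.16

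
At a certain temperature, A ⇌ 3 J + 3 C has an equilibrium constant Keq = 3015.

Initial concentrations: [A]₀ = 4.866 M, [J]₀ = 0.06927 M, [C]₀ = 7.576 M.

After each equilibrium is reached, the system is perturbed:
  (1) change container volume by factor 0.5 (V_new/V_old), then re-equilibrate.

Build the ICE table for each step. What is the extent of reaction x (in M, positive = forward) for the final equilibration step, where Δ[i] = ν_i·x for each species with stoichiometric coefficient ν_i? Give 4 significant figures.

x = -0.9654 M

Q₀ = 0.0297 vs Keq = 3015 ⇒ Q<K, forward
Step 1:
                    A           J           C
  I             4.866     0.06927       7.576
  C           -0.7594       2.278       2.278
  E             4.107       2.348       9.854
  solve Keq expr → x = 0.7594; check Q = 3015
Then change container volume by factor 0.5 (V_new/V_old).
Step 2:
                    A           J           C
  I             8.213       4.695       19.71
  C            0.9654      -2.896      -2.896
  E             9.178       1.799       16.81
  solve Keq expr → x = -0.9654; check Q = 3015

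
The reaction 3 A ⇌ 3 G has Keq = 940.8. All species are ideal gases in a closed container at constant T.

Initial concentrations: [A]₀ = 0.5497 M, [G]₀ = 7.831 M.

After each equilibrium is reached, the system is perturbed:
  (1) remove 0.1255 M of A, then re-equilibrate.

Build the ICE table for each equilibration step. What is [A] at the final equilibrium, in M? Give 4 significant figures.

[A]_eq = 0.7645 M

Q₀ = 2891 vs Keq = 940.8 ⇒ Q>K, reverse
Step 1:
                    A           G
  I            0.5497       7.831
  C            0.2264     -0.2264
  E            0.7761       7.605
  solve Keq expr → x = -0.07546; check Q = 940.8
Then remove 0.1255 M of A.
Step 2:
                    A           G
  I            0.6506       7.605
  C            0.1139     -0.1139
  E            0.7645       7.491
  solve Keq expr → x = -0.03796; check Q = 940.8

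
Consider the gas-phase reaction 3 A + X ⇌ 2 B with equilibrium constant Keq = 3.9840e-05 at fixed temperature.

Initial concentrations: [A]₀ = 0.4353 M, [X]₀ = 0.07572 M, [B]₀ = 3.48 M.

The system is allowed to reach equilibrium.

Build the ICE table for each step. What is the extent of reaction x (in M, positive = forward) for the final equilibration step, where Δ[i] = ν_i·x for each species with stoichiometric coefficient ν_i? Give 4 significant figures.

x = -1.686 M

Q₀ = 1939 vs Keq = 3.9840e-05 ⇒ Q>K, reverse
Step 1:
                    A           X           B
  Initial      0.4353     0.07572        3.48
  Change        5.058       1.686      -3.372
  Equil         5.493       1.762      0.1079
  solve Keq expr → x = -1.686; check Q = 3.9840e-05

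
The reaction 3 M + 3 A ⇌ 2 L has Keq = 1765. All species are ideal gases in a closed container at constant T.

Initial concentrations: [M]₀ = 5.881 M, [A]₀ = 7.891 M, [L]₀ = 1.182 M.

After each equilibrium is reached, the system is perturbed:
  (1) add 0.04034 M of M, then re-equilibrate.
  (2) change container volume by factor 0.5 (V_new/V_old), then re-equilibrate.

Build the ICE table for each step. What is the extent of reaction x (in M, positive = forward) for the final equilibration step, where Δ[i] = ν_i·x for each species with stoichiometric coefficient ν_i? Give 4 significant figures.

x = 0.04571 M

Q₀ = 1.3979e-05 vs Keq = 1765 ⇒ Q<K, forward
Step 1:
                   M          A          L
  I            5.881      7.891      1.182
  C           -5.767     -5.767      3.844
  E           0.1143      2.124      5.026
  solve Keq expr → x = 1.922; check Q = 1765
Then add 0.04034 M of M.
Step 2:
                   M          A          L
  I           0.1546      2.124      5.026
  C         -0.03788   -0.03788    0.02525
  E           0.1168      2.086      5.052
  solve Keq expr → x = 0.01263; check Q = 1765
Then change container volume by factor 0.5 (V_new/V_old).
Step 3:
                   M          A          L
  I           0.2335      4.173       10.1
  C          -0.1371    -0.1371    0.09142
  E           0.0964      4.036      10.19
  solve Keq expr → x = 0.04571; check Q = 1765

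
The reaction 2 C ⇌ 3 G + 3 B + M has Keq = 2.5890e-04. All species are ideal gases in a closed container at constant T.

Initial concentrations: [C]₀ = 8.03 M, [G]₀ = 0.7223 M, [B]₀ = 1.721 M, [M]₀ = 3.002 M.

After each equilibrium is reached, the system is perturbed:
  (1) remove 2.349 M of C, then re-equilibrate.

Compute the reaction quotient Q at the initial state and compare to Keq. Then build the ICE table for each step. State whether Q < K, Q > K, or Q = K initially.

Q₀ = 0.08943; Q > K (proceeds reverse)

Q₀ = 0.08943 vs Keq = 2.5890e-04 ⇒ Q>K, reverse
Step 1:
                  C         G         B         M
  Initial      8.03    0.7223     1.721     3.002
  Change     0.3743   -0.5614   -0.5614   -0.1871
  Equil       8.404    0.1609      1.16     2.815
  solve Keq expr → x = -0.1871; check Q = 2.5890e-04
Then remove 2.349 M of C.
Step 2:
                  C         G         B         M
  Initial     6.055    0.1609      1.16     2.815
  Change    0.01865  -0.02797  -0.02797 -0.009324
  Equil       6.074    0.1329     1.132     2.806
  solve Keq expr → x = -0.009324; check Q = 2.5890e-04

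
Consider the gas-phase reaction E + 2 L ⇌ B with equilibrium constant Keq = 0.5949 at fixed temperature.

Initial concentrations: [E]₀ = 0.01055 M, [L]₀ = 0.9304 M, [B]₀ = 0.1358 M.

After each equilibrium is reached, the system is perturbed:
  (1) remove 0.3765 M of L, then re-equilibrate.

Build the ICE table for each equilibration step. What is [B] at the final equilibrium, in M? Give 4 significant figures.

[B]_eq = 0.03683 M

Q₀ = 14.87 vs Keq = 0.5949 ⇒ Q>K, reverse
Step 1:
                  E         L         B
  Initial   0.01055    0.9304    0.1358
  Change    0.07573    0.1515  -0.07573
  Equil     0.08628     1.082   0.06007
  solve Keq expr → x = -0.07573; check Q = 0.5949
Then remove 0.3765 M of L.
Step 2:
                  E         L         B
  Initial   0.08628    0.7054   0.06007
  Change    0.02324   0.04649  -0.02324
  Equil      0.1095    0.7518   0.03683
  solve Keq expr → x = -0.02324; check Q = 0.5949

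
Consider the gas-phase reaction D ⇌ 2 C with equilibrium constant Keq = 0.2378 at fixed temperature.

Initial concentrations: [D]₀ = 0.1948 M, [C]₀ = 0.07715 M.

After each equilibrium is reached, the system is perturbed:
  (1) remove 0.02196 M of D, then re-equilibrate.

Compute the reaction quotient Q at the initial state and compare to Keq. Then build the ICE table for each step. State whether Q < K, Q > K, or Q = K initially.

Q₀ = 0.03056 vs Keq = 0.2378 ⇒ Q<K, forward
Step 1:
                  D         C
  init       0.1948   0.07715
  Δ        -0.05318    0.1064
  eq         0.1416    0.1835
  solve Keq expr → x = 0.05318; check Q = 0.2378
Then remove 0.02196 M of D.
Step 2:
                  D         C
  init       0.1197    0.1835
  Δ        0.005498    -0.011
  eq         0.1252    0.1725
  solve Keq expr → x = -0.005498; check Q = 0.2378

Q₀ = 0.03056; Q < K (proceeds forward)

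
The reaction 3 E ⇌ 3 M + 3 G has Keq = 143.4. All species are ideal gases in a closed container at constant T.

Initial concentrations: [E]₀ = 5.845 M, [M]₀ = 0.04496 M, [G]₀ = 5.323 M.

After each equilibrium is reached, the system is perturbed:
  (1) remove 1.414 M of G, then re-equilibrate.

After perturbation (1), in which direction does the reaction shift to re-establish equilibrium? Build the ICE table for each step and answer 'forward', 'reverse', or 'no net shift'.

Direction: forward

Q₀ = 6.8643e-05 vs Keq = 143.4 ⇒ Q<K, forward
Step 1:
                   E          M          G
  Initial      5.845    0.04496      5.323
  Change      -2.345      2.345      2.345
  Equil          3.5       2.39      7.668
  solve Keq expr → x = 0.7815; check Q = 143.4
Then remove 1.414 M of G.
Step 2:
                   E          M          G
  Initial        3.5       2.39      6.254
  Change     -0.2393     0.2393     0.2393
  Equil        3.261      2.629      6.493
  solve Keq expr → x = 0.07978; check Q = 143.4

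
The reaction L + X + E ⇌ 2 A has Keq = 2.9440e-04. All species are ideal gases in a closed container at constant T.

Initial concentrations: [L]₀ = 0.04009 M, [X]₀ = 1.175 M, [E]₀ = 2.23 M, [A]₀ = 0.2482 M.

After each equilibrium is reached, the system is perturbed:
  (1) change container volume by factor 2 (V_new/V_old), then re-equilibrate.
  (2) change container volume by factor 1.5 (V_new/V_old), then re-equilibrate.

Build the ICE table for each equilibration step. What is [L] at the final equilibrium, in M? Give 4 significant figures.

Q₀ = 0.5864 vs Keq = 2.9440e-04 ⇒ Q>K, reverse
Step 1:
                   L          X          E          A
  I          0.04009      1.175       2.23     0.2482
  C           0.1182     0.1182     0.1182    -0.2363
  E           0.1582      1.293      2.348    0.01189
  solve Keq expr → x = -0.1182; check Q = 2.9440e-04
Then change container volume by factor 2 (V_new/V_old).
Step 2:
                   L          X          E          A
  I          0.07912     0.6466      1.174   0.005947
  C       8.5737e-04 8.5737e-04 8.5737e-04  -0.001715
  E          0.07998     0.6474      1.175   0.004232
  solve Keq expr → x = -8.5737e-04; check Q = 2.9440e-04
Then change container volume by factor 1.5 (V_new/V_old).
Step 3:
                   L          X          E          A
  I          0.05332     0.4316     0.7833   0.002821
  C       2.5558e-04 2.5558e-04 2.5558e-04 -5.1117e-04
  E          0.05357     0.4319     0.7835    0.00231
  solve Keq expr → x = -2.5558e-04; check Q = 2.9440e-04

[L]_eq = 0.05357 M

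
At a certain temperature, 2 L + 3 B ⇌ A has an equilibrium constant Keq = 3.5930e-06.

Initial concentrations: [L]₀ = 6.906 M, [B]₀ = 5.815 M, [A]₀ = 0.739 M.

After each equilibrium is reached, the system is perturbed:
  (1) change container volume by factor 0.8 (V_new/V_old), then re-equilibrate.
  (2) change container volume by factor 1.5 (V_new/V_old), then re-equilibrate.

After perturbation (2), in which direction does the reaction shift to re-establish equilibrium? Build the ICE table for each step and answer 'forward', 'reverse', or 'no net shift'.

Q₀ = 7.8803e-05 vs Keq = 3.5930e-06 ⇒ Q>K, reverse
Step 1:
                  L         B         A
  I           6.906     5.815     0.739
  C           1.259     1.888   -0.6295
  E           8.165     7.703    0.1095
  solve Keq expr → x = -0.6295; check Q = 3.5930e-06
Then change container volume by factor 0.8 (V_new/V_old).
Step 2:
                  L         B         A
  I           10.21     9.629    0.1369
  C         -0.2795   -0.4192    0.1397
  E           9.927      9.21    0.2766
  solve Keq expr → x = 0.1397; check Q = 3.5930e-06
Then change container volume by factor 1.5 (V_new/V_old).
Step 3:
                  L         B         A
  I           6.618      6.14    0.1844
  C           0.273    0.4094   -0.1365
  E           6.891      6.55   0.04793
  solve Keq expr → x = -0.1365; check Q = 3.5930e-06

Direction: reverse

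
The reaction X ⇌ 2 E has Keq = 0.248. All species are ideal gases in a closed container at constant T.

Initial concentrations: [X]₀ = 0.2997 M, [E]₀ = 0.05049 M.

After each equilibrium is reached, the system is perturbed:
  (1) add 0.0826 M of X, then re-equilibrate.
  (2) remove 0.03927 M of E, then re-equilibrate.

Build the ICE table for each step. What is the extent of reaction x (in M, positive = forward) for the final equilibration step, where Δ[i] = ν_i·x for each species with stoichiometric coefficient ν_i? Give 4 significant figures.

x = 0.01583 M

Q₀ = 0.008506 vs Keq = 0.248 ⇒ Q<K, forward
Step 1:
                   X          E
  I           0.2997    0.05049
  C         -0.08904     0.1781
  E           0.2107     0.2286
  solve Keq expr → x = 0.08904; check Q = 0.248
Then add 0.0826 M of X.
Step 2:
                   X          E
  I           0.2933     0.2286
  C         -0.01667    0.03334
  E           0.2766     0.2619
  solve Keq expr → x = 0.01667; check Q = 0.248
Then remove 0.03927 M of E.
Step 3:
                   X          E
  I           0.2766     0.2226
  C         -0.01583    0.03166
  E           0.2608     0.2543
  solve Keq expr → x = 0.01583; check Q = 0.248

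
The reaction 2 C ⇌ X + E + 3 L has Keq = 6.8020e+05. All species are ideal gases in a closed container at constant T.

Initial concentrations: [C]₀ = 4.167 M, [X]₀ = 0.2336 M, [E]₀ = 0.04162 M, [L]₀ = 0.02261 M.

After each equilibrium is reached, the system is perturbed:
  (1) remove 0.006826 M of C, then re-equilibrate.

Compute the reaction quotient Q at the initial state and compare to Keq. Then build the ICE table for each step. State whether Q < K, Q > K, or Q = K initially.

Q₀ = 6.4719e-09 vs Keq = 6.8020e+05 ⇒ Q<K, forward
Step 1:
                    C           X           E           L
  init          4.167      0.2336     0.04162     0.02261
  Δ            -4.126       2.063       2.063       6.189
  eq          0.04126       2.296       2.104       6.211
  solve Keq expr → x = 2.063; check Q = 6.8020e+05
Then remove 0.006826 M of C.
Step 2:
                    C           X           E           L
  init        0.03444       2.296       2.104       6.211
  Δ          0.006664   -0.003332   -0.003332   -0.009996
  eq           0.0411       2.293       2.101       6.201
  solve Keq expr → x = -0.003332; check Q = 6.8020e+05

Q₀ = 6.4719e-09; Q < K (proceeds forward)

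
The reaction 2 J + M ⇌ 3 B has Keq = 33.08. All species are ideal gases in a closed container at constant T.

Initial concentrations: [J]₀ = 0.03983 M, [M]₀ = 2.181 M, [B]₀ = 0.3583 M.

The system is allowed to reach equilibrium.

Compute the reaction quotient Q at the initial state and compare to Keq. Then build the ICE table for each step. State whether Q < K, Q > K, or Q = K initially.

Q₀ = 13.29 vs Keq = 33.08 ⇒ Q<K, forward
Step 1:
                  J         M         B
  init      0.03983     2.181    0.3583
  Δ        -0.01253 -0.006264   0.01879
  eq         0.0273     2.175    0.3771
  solve Keq expr → x = 0.006264; check Q = 33.08

Q₀ = 13.29; Q < K (proceeds forward)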